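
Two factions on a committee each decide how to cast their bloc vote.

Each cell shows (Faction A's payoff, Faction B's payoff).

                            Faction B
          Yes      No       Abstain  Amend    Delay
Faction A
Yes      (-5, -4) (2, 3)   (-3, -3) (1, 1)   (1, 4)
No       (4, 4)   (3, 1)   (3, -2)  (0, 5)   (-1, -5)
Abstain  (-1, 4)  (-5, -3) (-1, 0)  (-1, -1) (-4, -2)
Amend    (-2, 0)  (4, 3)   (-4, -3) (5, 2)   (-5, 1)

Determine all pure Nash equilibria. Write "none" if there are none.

The pure Nash equilibria are (Yes, Delay); (Amend, No).

(Yes, Yes): Faction A can switch to No (-5 → 4). Not NE.
(Yes, No): Faction A can switch to No (2 → 3). Not NE.
(Yes, Abstain): Faction A can switch to No (-3 → 3). Not NE.
(Yes, Amend): Faction A can switch to Amend (1 → 5). Not NE.
(Yes, Delay): Faction A gets 1, best alternative -1; Faction B gets 4, best alternative 3. No profitable deviation — NE.
(No, Yes): Faction B can switch to Amend (4 → 5). Not NE.
(No, No): Faction A can switch to Amend (3 → 4). Not NE.
(No, Abstain): Faction B can switch to Yes (-2 → 4). Not NE.
(No, Amend): Faction A can switch to Yes (0 → 1). Not NE.
(No, Delay): Faction A can switch to Yes (-1 → 1). Not NE.
(Abstain, Yes): Faction A can switch to No (-1 → 4). Not NE.
(Amend, No): Faction A gets 4, best alternative 3; Faction B gets 3, best alternative 2. No profitable deviation — NE.
(The remaining 8 profiles each have a profitable deviation by the same check.)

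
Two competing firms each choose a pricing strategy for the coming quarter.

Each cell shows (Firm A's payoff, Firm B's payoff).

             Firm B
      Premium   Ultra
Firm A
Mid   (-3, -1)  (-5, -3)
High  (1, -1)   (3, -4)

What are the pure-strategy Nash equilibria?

The unique pure-strategy Nash equilibrium is (High, Premium).

Check each profile: it is a Nash equilibrium iff no player can strictly gain by switching unilaterally.
(Mid, Premium): Firm A can switch to High (-3 → 1). Not NE.
(Mid, Ultra): Firm A can switch to High (-5 → 3). Not NE.
(High, Premium): Firm A gets 1, best alternative -3; Firm B gets -1, best alternative -4. No profitable deviation — NE.
(High, Ultra): Firm B can switch to Premium (-4 → -1). Not NE.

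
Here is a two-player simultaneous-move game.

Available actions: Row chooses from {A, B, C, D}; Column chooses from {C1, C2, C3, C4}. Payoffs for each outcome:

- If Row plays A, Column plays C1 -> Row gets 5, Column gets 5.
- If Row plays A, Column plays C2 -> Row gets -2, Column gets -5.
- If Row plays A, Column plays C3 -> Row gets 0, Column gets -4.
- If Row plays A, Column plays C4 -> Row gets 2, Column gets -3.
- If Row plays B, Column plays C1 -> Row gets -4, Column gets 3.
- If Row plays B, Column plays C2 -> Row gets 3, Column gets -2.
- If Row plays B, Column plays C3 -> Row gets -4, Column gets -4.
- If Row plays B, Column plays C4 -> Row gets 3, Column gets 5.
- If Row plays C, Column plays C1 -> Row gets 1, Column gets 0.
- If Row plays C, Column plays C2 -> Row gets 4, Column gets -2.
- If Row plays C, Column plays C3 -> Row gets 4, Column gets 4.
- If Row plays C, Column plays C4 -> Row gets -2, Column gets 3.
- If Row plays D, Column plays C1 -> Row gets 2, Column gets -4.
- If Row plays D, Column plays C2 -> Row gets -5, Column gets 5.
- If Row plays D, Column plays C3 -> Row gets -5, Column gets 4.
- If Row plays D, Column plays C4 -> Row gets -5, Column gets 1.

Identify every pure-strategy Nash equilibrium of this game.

Mark each player's best response to every combination of opponents' strategies; a profile where every player is best-responding is a pure Nash equilibrium.
Row against C1: payoffs 5, -4, 1, 2 → best response A.
Row against C2: payoffs -2, 3, 4, -5 → best response C.
Row against C3: payoffs 0, -4, 4, -5 → best response C.
Row against C4: payoffs 2, 3, -2, -5 → best response B.
Column against A: payoffs 5, -5, -4, -3 → best response C1.
Column against B: payoffs 3, -2, -4, 5 → best response C4.
Column against C: payoffs 0, -2, 4, 3 → best response C3.
Column against D: payoffs -4, 5, 4, 1 → best response C2.
Mutual best responses: (A, C1); (B, C4); (C, C3).

(A, C1); (B, C4); (C, C3)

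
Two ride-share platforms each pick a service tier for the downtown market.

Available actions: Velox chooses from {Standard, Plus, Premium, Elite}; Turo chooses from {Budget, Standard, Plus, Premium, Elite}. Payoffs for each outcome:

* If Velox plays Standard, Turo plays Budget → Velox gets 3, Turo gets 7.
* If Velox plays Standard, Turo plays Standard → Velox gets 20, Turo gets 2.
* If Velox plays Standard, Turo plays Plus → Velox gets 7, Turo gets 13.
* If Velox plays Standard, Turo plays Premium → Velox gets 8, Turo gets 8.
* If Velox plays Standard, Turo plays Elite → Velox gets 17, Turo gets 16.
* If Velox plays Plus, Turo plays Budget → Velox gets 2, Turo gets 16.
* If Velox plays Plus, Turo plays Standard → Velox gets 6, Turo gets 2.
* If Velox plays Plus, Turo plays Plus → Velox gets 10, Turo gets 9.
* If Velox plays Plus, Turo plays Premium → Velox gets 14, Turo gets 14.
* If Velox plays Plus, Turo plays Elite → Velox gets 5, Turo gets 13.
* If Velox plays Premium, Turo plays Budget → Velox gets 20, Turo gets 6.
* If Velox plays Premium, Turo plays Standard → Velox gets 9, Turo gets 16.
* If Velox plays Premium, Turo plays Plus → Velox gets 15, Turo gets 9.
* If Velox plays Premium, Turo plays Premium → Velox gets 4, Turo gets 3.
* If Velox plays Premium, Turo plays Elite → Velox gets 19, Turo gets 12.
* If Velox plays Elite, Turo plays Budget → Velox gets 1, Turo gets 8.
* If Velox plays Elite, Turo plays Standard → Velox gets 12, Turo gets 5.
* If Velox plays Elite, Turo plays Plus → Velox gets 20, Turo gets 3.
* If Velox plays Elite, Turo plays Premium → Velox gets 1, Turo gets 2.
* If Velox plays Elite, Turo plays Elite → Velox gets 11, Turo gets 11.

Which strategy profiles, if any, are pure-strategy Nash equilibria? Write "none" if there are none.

Mark each player's best response to every combination of opponents' strategies; a profile where every player is best-responding is a pure Nash equilibrium.
Velox against Budget: payoffs 3, 2, 20, 1 → best response Premium.
Velox against Standard: payoffs 20, 6, 9, 12 → best response Standard.
Velox against Plus: payoffs 7, 10, 15, 20 → best response Elite.
Velox against Premium: payoffs 8, 14, 4, 1 → best response Plus.
Velox against Elite: payoffs 17, 5, 19, 11 → best response Premium.
Turo against Standard: payoffs 7, 2, 13, 8, 16 → best response Elite.
Turo against Plus: payoffs 16, 2, 9, 14, 13 → best response Budget.
Turo against Premium: payoffs 6, 16, 9, 3, 12 → best response Standard.
Turo against Elite: payoffs 8, 5, 3, 2, 11 → best response Elite.
No profile is a mutual best response for all players.

No pure-strategy Nash equilibrium.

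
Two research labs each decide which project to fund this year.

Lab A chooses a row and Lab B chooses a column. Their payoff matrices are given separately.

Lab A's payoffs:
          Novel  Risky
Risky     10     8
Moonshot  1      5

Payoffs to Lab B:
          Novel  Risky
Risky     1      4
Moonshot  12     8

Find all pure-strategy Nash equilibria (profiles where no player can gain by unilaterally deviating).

The unique pure-strategy Nash equilibrium is (Risky, Risky).

Mark each player's best response to every combination of opponents' strategies; a profile where every player is best-responding is a pure Nash equilibrium.
Lab A against Novel: payoffs 10, 1 → best response Risky.
Lab A against Risky: payoffs 8, 5 → best response Risky.
Lab B against Risky: payoffs 1, 4 → best response Risky.
Lab B against Moonshot: payoffs 12, 8 → best response Novel.
Mutual best responses: (Risky, Risky).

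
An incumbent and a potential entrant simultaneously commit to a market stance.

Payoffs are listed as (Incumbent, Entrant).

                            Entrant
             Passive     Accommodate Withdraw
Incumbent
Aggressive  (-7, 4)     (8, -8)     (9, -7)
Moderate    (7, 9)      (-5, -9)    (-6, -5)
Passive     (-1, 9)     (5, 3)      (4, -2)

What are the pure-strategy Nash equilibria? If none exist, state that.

(Moderate, Passive)

Incumbent against Passive: payoffs -7, 7, -1 → best response Moderate.
Incumbent against Accommodate: payoffs 8, -5, 5 → best response Aggressive.
Incumbent against Withdraw: payoffs 9, -6, 4 → best response Aggressive.
Entrant against Aggressive: payoffs 4, -8, -7 → best response Passive.
Entrant against Moderate: payoffs 9, -9, -5 → best response Passive.
Entrant against Passive: payoffs 9, 3, -2 → best response Passive.
Mutual best responses: (Moderate, Passive).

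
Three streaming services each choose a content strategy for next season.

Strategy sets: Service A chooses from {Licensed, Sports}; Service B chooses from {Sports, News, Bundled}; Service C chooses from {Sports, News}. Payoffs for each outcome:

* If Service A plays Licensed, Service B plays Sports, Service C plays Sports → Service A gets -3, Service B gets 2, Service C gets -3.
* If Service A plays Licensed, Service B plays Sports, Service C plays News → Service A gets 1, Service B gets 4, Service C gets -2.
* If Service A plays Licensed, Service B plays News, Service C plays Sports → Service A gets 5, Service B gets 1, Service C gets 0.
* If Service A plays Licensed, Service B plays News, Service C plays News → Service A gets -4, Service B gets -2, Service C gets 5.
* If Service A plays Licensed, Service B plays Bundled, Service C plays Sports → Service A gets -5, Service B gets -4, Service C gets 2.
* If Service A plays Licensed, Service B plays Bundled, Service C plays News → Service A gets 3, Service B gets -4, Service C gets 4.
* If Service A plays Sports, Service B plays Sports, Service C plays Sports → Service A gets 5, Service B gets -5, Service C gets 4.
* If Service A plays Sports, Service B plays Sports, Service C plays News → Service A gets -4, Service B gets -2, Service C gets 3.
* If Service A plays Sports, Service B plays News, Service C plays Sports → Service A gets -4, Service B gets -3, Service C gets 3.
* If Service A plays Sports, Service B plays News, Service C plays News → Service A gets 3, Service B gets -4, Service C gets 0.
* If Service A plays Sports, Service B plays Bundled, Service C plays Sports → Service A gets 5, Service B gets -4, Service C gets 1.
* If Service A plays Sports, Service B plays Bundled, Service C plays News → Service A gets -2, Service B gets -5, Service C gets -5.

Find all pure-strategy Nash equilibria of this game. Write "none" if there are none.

Pure NE: (Licensed, Sports, News)

Mark each player's best response to every combination of opponents' strategies; a profile where every player is best-responding is a pure Nash equilibrium.
Service A against (Sports, Sports): payoffs -3, 5 → best response Sports.
Service A against (Sports, News): payoffs 1, -4 → best response Licensed.
Service A against (News, Sports): payoffs 5, -4 → best response Licensed.
Service A against (News, News): payoffs -4, 3 → best response Sports.
Service A against (Bundled, Sports): payoffs -5, 5 → best response Sports.
Service A against (Bundled, News): payoffs 3, -2 → best response Licensed.
Service B against (Licensed, Sports): payoffs 2, 1, -4 → best response Sports.
Service B against (Licensed, News): payoffs 4, -2, -4 → best response Sports.
Service B against (Sports, Sports): payoffs -5, -3, -4 → best response News.
Service B against (Sports, News): payoffs -2, -4, -5 → best response Sports.
Service C against (Licensed, Sports): payoffs -3, -2 → best response News.
Service C against (Licensed, News): payoffs 0, 5 → best response News.
Service C against (Licensed, Bundled): payoffs 2, 4 → best response News.
Service C against (Sports, Sports): payoffs 4, 3 → best response Sports.
Service C against (Sports, News): payoffs 3, 0 → best response Sports.
Service C against (Sports, Bundled): payoffs 1, -5 → best response Sports.
Mutual best responses: (Licensed, Sports, News).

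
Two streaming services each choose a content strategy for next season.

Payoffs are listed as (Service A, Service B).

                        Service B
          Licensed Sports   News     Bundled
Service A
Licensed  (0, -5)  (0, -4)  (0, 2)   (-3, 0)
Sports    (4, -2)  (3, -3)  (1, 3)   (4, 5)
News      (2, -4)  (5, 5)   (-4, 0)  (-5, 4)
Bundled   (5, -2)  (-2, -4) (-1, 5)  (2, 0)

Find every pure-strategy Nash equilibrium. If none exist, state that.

The pure Nash equilibria are (Sports, Bundled), (News, Sports).

Service A against Licensed: payoffs 0, 4, 2, 5 → best response Bundled.
Service A against Sports: payoffs 0, 3, 5, -2 → best response News.
Service A against News: payoffs 0, 1, -4, -1 → best response Sports.
Service A against Bundled: payoffs -3, 4, -5, 2 → best response Sports.
Service B against Licensed: payoffs -5, -4, 2, 0 → best response News.
Service B against Sports: payoffs -2, -3, 3, 5 → best response Bundled.
Service B against News: payoffs -4, 5, 0, 4 → best response Sports.
Service B against Bundled: payoffs -2, -4, 5, 0 → best response News.
Mutual best responses: (Sports, Bundled); (News, Sports).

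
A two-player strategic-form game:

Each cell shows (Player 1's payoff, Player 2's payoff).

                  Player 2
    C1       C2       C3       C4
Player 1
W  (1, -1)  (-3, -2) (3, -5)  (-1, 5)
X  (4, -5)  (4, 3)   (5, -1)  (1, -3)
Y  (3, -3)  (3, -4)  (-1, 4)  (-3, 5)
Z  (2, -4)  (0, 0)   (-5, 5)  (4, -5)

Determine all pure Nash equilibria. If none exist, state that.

(X, C2)

(W, C1): Player 1 can switch to X (1 → 4). Not NE.
(W, C2): Player 1 can switch to X (-3 → 4). Not NE.
(W, C3): Player 1 can switch to X (3 → 5). Not NE.
(W, C4): Player 1 can switch to X (-1 → 1). Not NE.
(X, C1): Player 2 can switch to C2 (-5 → 3). Not NE.
(X, C2): Player 1 gets 4, best alternative 3; Player 2 gets 3, best alternative -1. No profitable deviation — NE.
(X, C3): Player 2 can switch to C2 (-1 → 3). Not NE.
(X, C4): Player 1 can switch to Z (1 → 4). Not NE.
(Y, C1): Player 1 can switch to X (3 → 4). Not NE.
(Y, C2): Player 1 can switch to X (3 → 4). Not NE.
(Y, C3): Player 1 can switch to W (-1 → 3). Not NE.
(The remaining 5 profiles each have a profitable deviation by the same check.)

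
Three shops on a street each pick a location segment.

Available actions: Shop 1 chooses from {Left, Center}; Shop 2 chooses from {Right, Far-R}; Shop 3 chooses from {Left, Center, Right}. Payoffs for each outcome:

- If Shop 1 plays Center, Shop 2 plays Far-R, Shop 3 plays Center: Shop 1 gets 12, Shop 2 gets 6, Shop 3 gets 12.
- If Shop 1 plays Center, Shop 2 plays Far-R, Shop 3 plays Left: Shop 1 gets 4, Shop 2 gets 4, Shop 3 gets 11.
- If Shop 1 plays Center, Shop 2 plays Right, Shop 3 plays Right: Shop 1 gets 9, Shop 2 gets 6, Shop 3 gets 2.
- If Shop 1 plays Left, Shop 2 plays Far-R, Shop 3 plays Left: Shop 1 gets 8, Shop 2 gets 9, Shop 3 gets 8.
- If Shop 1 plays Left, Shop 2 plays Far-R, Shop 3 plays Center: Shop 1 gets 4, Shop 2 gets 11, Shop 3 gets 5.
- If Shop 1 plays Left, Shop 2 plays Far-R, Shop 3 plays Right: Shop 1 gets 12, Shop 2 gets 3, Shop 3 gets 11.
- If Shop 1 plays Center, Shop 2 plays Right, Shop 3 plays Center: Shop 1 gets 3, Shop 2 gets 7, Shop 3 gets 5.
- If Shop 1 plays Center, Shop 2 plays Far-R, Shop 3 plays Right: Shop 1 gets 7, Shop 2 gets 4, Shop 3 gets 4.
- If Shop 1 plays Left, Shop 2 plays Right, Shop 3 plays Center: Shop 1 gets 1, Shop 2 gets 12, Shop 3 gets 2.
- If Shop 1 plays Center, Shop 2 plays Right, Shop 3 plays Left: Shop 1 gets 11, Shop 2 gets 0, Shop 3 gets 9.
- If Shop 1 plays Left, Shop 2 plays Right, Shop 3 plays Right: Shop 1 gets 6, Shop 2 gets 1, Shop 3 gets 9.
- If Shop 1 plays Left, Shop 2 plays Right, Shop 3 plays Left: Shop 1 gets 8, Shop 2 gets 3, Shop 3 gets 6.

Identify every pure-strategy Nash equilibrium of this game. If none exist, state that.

The unique pure-strategy Nash equilibrium is (Left, Far-R, Right).

Mark each player's best response to every combination of opponents' strategies; a profile where every player is best-responding is a pure Nash equilibrium.
Shop 1 against (Right, Left): payoffs 8, 11 → best response Center.
Shop 1 against (Right, Center): payoffs 1, 3 → best response Center.
Shop 1 against (Right, Right): payoffs 6, 9 → best response Center.
Shop 1 against (Far-R, Left): payoffs 8, 4 → best response Left.
Shop 1 against (Far-R, Center): payoffs 4, 12 → best response Center.
Shop 1 against (Far-R, Right): payoffs 12, 7 → best response Left.
Shop 2 against (Left, Left): payoffs 3, 9 → best response Far-R.
Shop 2 against (Left, Center): payoffs 12, 11 → best response Right.
Shop 2 against (Left, Right): payoffs 1, 3 → best response Far-R.
Shop 2 against (Center, Left): payoffs 0, 4 → best response Far-R.
Shop 2 against (Center, Center): payoffs 7, 6 → best response Right.
Shop 2 against (Center, Right): payoffs 6, 4 → best response Right.
Shop 3 against (Left, Right): payoffs 6, 2, 9 → best response Right.
Shop 3 against (Left, Far-R): payoffs 8, 5, 11 → best response Right.
Shop 3 against (Center, Right): payoffs 9, 5, 2 → best response Left.
Shop 3 against (Center, Far-R): payoffs 11, 12, 4 → best response Center.
Mutual best responses: (Left, Far-R, Right).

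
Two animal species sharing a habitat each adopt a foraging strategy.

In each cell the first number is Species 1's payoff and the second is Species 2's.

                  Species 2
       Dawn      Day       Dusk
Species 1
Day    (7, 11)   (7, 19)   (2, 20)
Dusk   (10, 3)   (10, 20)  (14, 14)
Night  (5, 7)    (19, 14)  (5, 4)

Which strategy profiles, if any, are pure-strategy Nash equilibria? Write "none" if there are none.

The unique pure-strategy Nash equilibrium is (Night, Day).

Species 1 against Dawn: payoffs 7, 10, 5 → best response Dusk.
Species 1 against Day: payoffs 7, 10, 19 → best response Night.
Species 1 against Dusk: payoffs 2, 14, 5 → best response Dusk.
Species 2 against Day: payoffs 11, 19, 20 → best response Dusk.
Species 2 against Dusk: payoffs 3, 20, 14 → best response Day.
Species 2 against Night: payoffs 7, 14, 4 → best response Day.
Mutual best responses: (Night, Day).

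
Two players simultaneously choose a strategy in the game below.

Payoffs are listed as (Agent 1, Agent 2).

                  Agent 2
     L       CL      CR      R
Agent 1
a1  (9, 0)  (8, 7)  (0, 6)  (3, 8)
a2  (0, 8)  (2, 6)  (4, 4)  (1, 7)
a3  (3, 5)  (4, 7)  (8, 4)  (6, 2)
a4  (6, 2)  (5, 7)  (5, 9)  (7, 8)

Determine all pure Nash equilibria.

This game has no pure Nash equilibrium.

(a1, L): Agent 2 can switch to CL (0 → 7). Not NE.
(a1, CL): Agent 2 can switch to R (7 → 8). Not NE.
(a1, CR): Agent 1 can switch to a2 (0 → 4). Not NE.
(a1, R): Agent 1 can switch to a3 (3 → 6). Not NE.
(a2, L): Agent 1 can switch to a1 (0 → 9). Not NE.
(a2, CL): Agent 1 can switch to a1 (2 → 8). Not NE.
(a2, CR): Agent 1 can switch to a3 (4 → 8). Not NE.
(a2, R): Agent 1 can switch to a1 (1 → 3). Not NE.
(The remaining 8 profiles each have a profitable deviation by the same check.)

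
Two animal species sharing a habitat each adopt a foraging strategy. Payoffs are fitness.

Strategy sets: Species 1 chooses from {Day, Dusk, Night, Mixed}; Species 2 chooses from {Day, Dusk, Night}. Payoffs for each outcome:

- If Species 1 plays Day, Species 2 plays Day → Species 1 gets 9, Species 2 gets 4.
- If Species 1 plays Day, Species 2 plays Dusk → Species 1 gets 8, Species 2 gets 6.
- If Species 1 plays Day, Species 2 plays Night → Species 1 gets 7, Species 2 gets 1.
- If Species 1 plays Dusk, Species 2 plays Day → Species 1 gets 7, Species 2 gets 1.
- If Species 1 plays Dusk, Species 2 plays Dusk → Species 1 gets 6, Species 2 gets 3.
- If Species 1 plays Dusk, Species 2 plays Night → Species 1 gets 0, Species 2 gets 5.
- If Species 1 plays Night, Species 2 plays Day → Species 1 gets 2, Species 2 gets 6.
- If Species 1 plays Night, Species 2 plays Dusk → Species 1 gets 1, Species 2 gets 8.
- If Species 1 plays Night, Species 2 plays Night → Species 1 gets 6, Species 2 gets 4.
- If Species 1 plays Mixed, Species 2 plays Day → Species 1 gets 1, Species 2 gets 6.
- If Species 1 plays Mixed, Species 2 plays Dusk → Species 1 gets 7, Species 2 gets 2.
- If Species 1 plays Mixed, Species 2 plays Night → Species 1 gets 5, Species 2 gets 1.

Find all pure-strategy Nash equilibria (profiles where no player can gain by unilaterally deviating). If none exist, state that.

The unique pure-strategy Nash equilibrium is (Day, Dusk).

Species 1 against Day: payoffs 9, 7, 2, 1 → best response Day.
Species 1 against Dusk: payoffs 8, 6, 1, 7 → best response Day.
Species 1 against Night: payoffs 7, 0, 6, 5 → best response Day.
Species 2 against Day: payoffs 4, 6, 1 → best response Dusk.
Species 2 against Dusk: payoffs 1, 3, 5 → best response Night.
Species 2 against Night: payoffs 6, 8, 4 → best response Dusk.
Species 2 against Mixed: payoffs 6, 2, 1 → best response Day.
Mutual best responses: (Day, Dusk).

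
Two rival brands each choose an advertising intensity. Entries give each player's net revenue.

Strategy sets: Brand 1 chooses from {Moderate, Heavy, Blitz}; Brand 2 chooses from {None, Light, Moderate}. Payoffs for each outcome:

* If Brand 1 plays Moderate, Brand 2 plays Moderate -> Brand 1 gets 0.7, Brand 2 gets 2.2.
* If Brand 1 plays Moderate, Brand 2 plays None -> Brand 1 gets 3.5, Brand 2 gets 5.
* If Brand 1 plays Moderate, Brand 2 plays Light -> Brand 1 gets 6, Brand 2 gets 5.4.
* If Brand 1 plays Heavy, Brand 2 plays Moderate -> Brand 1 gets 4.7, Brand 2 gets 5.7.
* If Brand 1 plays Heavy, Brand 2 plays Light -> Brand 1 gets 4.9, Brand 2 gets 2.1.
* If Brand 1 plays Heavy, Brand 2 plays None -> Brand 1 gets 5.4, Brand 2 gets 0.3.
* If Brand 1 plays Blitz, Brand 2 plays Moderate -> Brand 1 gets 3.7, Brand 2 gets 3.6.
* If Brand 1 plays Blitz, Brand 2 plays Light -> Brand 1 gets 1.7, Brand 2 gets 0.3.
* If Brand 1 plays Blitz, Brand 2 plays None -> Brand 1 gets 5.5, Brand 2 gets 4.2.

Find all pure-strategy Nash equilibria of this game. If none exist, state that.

(Moderate, None): Brand 1 can switch to Heavy (3.5 → 5.4). Not NE.
(Moderate, Light): Brand 1 gets 6, best alternative 4.9; Brand 2 gets 5.4, best alternative 5. No profitable deviation — NE.
(Moderate, Moderate): Brand 1 can switch to Heavy (0.7 → 4.7). Not NE.
(Heavy, None): Brand 1 can switch to Blitz (5.4 → 5.5). Not NE.
(Heavy, Light): Brand 1 can switch to Moderate (4.9 → 6). Not NE.
(Heavy, Moderate): Brand 1 gets 4.7, best alternative 3.7; Brand 2 gets 5.7, best alternative 2.1. No profitable deviation — NE.
(Blitz, None): Brand 1 gets 5.5, best alternative 5.4; Brand 2 gets 4.2, best alternative 3.6. No profitable deviation — NE.
(Blitz, Light): Brand 1 can switch to Moderate (1.7 → 6). Not NE.
(Blitz, Moderate): Brand 1 can switch to Heavy (3.7 → 4.7). Not NE.

Pure-strategy Nash equilibria: (Moderate, Light) and (Heavy, Moderate) and (Blitz, None)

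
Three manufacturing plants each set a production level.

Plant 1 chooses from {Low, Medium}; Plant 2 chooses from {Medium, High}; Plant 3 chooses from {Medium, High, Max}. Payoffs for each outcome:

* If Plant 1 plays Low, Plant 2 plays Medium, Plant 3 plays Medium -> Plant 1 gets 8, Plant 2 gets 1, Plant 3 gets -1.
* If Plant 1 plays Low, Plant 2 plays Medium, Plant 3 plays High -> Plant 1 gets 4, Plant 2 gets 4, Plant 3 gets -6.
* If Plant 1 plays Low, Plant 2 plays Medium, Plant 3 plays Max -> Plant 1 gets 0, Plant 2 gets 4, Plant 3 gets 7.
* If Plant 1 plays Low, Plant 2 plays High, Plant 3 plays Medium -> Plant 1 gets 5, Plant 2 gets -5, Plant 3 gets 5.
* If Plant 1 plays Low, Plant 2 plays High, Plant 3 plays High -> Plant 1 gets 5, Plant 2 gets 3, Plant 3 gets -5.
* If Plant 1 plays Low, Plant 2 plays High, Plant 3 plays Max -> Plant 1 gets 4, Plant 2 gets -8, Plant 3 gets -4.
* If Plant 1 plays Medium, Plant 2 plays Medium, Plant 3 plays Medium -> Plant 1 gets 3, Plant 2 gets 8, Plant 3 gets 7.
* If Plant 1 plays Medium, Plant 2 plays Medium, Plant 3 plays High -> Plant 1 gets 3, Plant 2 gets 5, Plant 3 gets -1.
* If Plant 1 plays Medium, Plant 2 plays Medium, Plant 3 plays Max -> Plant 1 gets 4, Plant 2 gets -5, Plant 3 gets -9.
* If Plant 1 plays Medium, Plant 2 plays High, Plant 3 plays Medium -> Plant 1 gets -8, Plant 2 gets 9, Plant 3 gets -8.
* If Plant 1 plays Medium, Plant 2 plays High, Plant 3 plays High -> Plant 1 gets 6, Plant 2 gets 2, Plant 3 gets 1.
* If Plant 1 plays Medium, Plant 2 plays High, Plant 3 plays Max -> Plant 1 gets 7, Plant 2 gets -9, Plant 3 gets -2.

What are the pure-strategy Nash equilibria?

No pure-strategy Nash equilibrium.

(Low, Medium, Medium): Plant 3 can switch to Max (-1 → 7). Not NE.
(Low, Medium, High): Plant 3 can switch to Medium (-6 → -1). Not NE.
(Low, Medium, Max): Plant 1 can switch to Medium (0 → 4). Not NE.
(Low, High, Medium): Plant 2 can switch to Medium (-5 → 1). Not NE.
(Low, High, High): Plant 1 can switch to Medium (5 → 6). Not NE.
(Low, High, Max): Plant 1 can switch to Medium (4 → 7). Not NE.
(The remaining 6 profiles each have a profitable deviation by the same check.)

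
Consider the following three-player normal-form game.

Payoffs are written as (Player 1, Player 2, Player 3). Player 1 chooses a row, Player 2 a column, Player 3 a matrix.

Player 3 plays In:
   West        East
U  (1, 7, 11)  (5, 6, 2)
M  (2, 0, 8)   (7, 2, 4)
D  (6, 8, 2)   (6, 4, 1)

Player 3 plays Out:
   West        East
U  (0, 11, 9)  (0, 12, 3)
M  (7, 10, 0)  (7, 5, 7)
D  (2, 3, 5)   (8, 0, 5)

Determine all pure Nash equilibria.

For each strategy profile, look for a profitable unilateral deviation.
(U, West, In): Player 1 can switch to M (1 → 2). Not NE.
(U, West, Out): Player 1 can switch to M (0 → 7). Not NE.
(U, East, In): Player 1 can switch to M (5 → 7). Not NE.
(U, East, Out): Player 1 can switch to M (0 → 7). Not NE.
(M, West, In): Player 1 can switch to D (2 → 6). Not NE.
(M, West, Out): Player 3 can switch to In (0 → 8). Not NE.
(M, East, In): Player 3 can switch to Out (4 → 7). Not NE.
(M, East, Out): Player 1 can switch to D (7 → 8). Not NE.
(D, West, In): Player 3 can switch to Out (2 → 5). Not NE.
(D, West, Out): Player 1 can switch to M (2 → 7). Not NE.
(The remaining 2 profiles each have a profitable deviation by the same check.)

none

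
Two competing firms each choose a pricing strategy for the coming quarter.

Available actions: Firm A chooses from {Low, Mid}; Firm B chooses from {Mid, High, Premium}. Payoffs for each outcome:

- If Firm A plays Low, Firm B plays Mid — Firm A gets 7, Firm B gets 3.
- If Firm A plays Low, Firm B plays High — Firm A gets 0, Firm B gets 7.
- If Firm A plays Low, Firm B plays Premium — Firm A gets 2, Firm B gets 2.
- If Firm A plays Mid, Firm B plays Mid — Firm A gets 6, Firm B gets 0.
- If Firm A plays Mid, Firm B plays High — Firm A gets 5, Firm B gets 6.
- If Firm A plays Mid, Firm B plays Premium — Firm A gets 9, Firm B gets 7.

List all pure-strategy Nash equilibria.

The unique pure-strategy Nash equilibrium is (Mid, Premium).

Firm A against Mid: payoffs 7, 6 → best response Low.
Firm A against High: payoffs 0, 5 → best response Mid.
Firm A against Premium: payoffs 2, 9 → best response Mid.
Firm B against Low: payoffs 3, 7, 2 → best response High.
Firm B against Mid: payoffs 0, 6, 7 → best response Premium.
Mutual best responses: (Mid, Premium).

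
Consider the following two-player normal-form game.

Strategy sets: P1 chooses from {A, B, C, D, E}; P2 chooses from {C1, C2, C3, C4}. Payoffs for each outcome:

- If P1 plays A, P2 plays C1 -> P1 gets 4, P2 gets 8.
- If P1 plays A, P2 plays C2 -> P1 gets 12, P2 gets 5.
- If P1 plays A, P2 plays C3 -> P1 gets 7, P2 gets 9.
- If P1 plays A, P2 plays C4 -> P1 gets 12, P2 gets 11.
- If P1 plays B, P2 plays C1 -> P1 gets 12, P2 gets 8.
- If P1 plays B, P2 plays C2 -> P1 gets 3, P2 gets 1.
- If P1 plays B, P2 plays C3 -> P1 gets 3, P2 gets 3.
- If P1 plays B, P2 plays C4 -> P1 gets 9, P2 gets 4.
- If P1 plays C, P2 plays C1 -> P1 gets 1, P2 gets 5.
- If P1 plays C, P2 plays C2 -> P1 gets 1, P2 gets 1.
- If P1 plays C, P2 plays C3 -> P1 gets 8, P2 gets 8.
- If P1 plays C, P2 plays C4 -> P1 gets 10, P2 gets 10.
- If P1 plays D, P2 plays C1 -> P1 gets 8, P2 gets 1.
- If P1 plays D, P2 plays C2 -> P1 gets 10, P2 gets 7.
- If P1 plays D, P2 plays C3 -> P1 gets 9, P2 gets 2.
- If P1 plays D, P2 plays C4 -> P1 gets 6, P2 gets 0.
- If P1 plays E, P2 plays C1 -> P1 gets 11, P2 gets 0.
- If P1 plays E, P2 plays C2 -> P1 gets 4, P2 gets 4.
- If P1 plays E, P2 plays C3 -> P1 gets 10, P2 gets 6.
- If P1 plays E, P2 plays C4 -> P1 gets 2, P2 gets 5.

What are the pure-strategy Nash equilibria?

Mark each player's best response to every combination of opponents' strategies; a profile where every player is best-responding is a pure Nash equilibrium.
P1 against C1: payoffs 4, 12, 1, 8, 11 → best response B.
P1 against C2: payoffs 12, 3, 1, 10, 4 → best response A.
P1 against C3: payoffs 7, 3, 8, 9, 10 → best response E.
P1 against C4: payoffs 12, 9, 10, 6, 2 → best response A.
P2 against A: payoffs 8, 5, 9, 11 → best response C4.
P2 against B: payoffs 8, 1, 3, 4 → best response C1.
P2 against C: payoffs 5, 1, 8, 10 → best response C4.
P2 against D: payoffs 1, 7, 2, 0 → best response C2.
P2 against E: payoffs 0, 4, 6, 5 → best response C3.
Mutual best responses: (A, C4); (B, C1); (E, C3).

The pure Nash equilibria are (A, C4) and (B, C1) and (E, C3).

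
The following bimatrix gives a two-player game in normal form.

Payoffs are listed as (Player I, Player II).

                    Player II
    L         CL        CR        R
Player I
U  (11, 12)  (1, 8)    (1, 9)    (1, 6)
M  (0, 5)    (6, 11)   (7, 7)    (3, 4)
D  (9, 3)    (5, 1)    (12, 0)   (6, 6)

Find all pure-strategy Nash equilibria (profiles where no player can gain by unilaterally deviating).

Pure-strategy Nash equilibria: (U, L); (M, CL); (D, R)

Player I against L: payoffs 11, 0, 9 → best response U.
Player I against CL: payoffs 1, 6, 5 → best response M.
Player I against CR: payoffs 1, 7, 12 → best response D.
Player I against R: payoffs 1, 3, 6 → best response D.
Player II against U: payoffs 12, 8, 9, 6 → best response L.
Player II against M: payoffs 5, 11, 7, 4 → best response CL.
Player II against D: payoffs 3, 1, 0, 6 → best response R.
Mutual best responses: (U, L); (M, CL); (D, R).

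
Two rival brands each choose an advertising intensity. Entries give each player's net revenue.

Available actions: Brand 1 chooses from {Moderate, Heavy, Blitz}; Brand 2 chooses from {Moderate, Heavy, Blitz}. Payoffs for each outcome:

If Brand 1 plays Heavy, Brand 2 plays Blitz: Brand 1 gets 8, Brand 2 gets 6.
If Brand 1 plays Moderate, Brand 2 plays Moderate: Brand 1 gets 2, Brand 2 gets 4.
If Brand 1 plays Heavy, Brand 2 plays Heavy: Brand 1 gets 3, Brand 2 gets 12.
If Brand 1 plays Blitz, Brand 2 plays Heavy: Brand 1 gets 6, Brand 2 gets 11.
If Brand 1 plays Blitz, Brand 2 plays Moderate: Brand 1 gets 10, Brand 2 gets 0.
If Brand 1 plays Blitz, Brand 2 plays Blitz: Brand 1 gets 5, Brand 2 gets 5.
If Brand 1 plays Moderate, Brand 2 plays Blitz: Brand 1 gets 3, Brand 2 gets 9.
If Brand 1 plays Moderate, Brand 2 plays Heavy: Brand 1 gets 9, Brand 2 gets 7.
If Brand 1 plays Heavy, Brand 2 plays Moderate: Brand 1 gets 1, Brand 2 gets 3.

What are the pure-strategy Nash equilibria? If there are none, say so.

No pure-strategy Nash equilibrium.

(Moderate, Moderate): Brand 1 can switch to Blitz (2 → 10). Not NE.
(Moderate, Heavy): Brand 2 can switch to Blitz (7 → 9). Not NE.
(Moderate, Blitz): Brand 1 can switch to Heavy (3 → 8). Not NE.
(Heavy, Moderate): Brand 1 can switch to Moderate (1 → 2). Not NE.
(Heavy, Heavy): Brand 1 can switch to Moderate (3 → 9). Not NE.
(Heavy, Blitz): Brand 2 can switch to Heavy (6 → 12). Not NE.
(Blitz, Moderate): Brand 2 can switch to Heavy (0 → 11). Not NE.
(Blitz, Heavy): Brand 1 can switch to Moderate (6 → 9). Not NE.
(The remaining 1 profile has a profitable deviation by the same check.)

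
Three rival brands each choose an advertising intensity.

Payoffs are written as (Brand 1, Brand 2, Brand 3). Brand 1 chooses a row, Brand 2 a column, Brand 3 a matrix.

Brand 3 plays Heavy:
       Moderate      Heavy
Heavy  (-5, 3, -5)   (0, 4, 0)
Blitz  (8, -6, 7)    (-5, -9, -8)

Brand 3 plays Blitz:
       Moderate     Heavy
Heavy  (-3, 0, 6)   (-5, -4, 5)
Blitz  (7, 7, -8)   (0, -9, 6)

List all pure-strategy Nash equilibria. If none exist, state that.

Pure NE: (Blitz, Moderate, Heavy)

Brand 1 against (Moderate, Heavy): payoffs -5, 8 → best response Blitz.
Brand 1 against (Moderate, Blitz): payoffs -3, 7 → best response Blitz.
Brand 1 against (Heavy, Heavy): payoffs 0, -5 → best response Heavy.
Brand 1 against (Heavy, Blitz): payoffs -5, 0 → best response Blitz.
Brand 2 against (Heavy, Heavy): payoffs 3, 4 → best response Heavy.
Brand 2 against (Heavy, Blitz): payoffs 0, -4 → best response Moderate.
Brand 2 against (Blitz, Heavy): payoffs -6, -9 → best response Moderate.
Brand 2 against (Blitz, Blitz): payoffs 7, -9 → best response Moderate.
Brand 3 against (Heavy, Moderate): payoffs -5, 6 → best response Blitz.
Brand 3 against (Heavy, Heavy): payoffs 0, 5 → best response Blitz.
Brand 3 against (Blitz, Moderate): payoffs 7, -8 → best response Heavy.
Brand 3 against (Blitz, Heavy): payoffs -8, 6 → best response Blitz.
Mutual best responses: (Blitz, Moderate, Heavy).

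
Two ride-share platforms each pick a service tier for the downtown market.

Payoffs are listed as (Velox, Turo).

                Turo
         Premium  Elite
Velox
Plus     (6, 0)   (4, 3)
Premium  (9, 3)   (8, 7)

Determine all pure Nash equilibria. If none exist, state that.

(Premium, Elite)

(Plus, Premium): Velox can switch to Premium (6 → 9). Not NE.
(Plus, Elite): Velox can switch to Premium (4 → 8). Not NE.
(Premium, Premium): Turo can switch to Elite (3 → 7). Not NE.
(Premium, Elite): Velox gets 8, best alternative 4; Turo gets 7, best alternative 3. No profitable deviation — NE.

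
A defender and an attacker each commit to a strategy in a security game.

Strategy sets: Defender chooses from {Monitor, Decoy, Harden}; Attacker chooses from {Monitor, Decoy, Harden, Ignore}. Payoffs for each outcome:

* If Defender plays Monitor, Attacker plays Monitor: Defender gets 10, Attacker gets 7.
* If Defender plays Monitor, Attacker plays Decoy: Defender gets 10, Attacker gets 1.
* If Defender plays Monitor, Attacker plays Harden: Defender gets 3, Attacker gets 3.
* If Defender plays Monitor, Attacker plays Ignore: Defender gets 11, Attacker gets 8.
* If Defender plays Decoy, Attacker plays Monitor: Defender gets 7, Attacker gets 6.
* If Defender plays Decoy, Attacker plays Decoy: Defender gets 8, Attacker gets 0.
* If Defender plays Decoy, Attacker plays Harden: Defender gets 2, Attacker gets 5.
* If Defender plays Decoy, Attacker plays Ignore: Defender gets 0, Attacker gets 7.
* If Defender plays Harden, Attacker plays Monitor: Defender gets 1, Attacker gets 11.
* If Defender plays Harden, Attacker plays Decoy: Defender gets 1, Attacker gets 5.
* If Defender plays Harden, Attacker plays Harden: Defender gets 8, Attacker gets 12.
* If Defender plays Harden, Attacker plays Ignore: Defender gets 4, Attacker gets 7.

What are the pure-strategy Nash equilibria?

(Monitor, Ignore) and (Harden, Harden)

Defender against Monitor: payoffs 10, 7, 1 → best response Monitor.
Defender against Decoy: payoffs 10, 8, 1 → best response Monitor.
Defender against Harden: payoffs 3, 2, 8 → best response Harden.
Defender against Ignore: payoffs 11, 0, 4 → best response Monitor.
Attacker against Monitor: payoffs 7, 1, 3, 8 → best response Ignore.
Attacker against Decoy: payoffs 6, 0, 5, 7 → best response Ignore.
Attacker against Harden: payoffs 11, 5, 12, 7 → best response Harden.
Mutual best responses: (Monitor, Ignore); (Harden, Harden).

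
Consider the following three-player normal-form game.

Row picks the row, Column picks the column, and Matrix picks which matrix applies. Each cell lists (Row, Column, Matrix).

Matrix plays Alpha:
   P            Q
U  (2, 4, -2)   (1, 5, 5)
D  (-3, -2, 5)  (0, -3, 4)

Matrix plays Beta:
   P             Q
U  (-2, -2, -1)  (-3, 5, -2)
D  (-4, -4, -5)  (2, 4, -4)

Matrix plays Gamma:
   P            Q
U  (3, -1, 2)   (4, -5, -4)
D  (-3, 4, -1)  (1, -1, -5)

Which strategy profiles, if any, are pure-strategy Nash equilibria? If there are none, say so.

(U, P, Gamma), (U, Q, Alpha)

Row against (P, Alpha): payoffs 2, -3 → best response U.
Row against (P, Beta): payoffs -2, -4 → best response U.
Row against (P, Gamma): payoffs 3, -3 → best response U.
Row against (Q, Alpha): payoffs 1, 0 → best response U.
Row against (Q, Beta): payoffs -3, 2 → best response D.
Row against (Q, Gamma): payoffs 4, 1 → best response U.
Column against (U, Alpha): payoffs 4, 5 → best response Q.
Column against (U, Beta): payoffs -2, 5 → best response Q.
Column against (U, Gamma): payoffs -1, -5 → best response P.
Column against (D, Alpha): payoffs -2, -3 → best response P.
Column against (D, Beta): payoffs -4, 4 → best response Q.
Column against (D, Gamma): payoffs 4, -1 → best response P.
Matrix against (U, P): payoffs -2, -1, 2 → best response Gamma.
Matrix against (U, Q): payoffs 5, -2, -4 → best response Alpha.
Matrix against (D, P): payoffs 5, -5, -1 → best response Alpha.
Matrix against (D, Q): payoffs 4, -4, -5 → best response Alpha.
Mutual best responses: (U, P, Gamma); (U, Q, Alpha).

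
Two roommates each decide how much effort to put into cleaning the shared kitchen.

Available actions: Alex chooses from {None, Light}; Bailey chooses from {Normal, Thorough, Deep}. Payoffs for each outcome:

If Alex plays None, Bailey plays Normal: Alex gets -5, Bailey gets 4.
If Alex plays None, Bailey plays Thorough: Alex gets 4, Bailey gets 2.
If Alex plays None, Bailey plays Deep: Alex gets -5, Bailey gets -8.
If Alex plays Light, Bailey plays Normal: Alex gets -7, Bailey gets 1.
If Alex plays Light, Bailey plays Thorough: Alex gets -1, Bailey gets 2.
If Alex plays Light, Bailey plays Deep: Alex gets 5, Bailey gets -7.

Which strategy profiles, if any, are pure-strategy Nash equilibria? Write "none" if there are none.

Alex against Normal: payoffs -5, -7 → best response None.
Alex against Thorough: payoffs 4, -1 → best response None.
Alex against Deep: payoffs -5, 5 → best response Light.
Bailey against None: payoffs 4, 2, -8 → best response Normal.
Bailey against Light: payoffs 1, 2, -7 → best response Thorough.
Mutual best responses: (None, Normal).

The unique pure-strategy Nash equilibrium is (None, Normal).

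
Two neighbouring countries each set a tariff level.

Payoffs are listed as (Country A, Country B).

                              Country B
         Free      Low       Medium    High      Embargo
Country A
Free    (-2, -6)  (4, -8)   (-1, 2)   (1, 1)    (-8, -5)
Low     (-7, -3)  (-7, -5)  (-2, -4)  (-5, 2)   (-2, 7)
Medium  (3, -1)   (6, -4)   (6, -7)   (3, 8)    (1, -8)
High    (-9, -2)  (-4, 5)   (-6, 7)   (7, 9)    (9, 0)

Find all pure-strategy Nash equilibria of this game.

(High, High)

(Free, Free): Country A can switch to Medium (-2 → 3). Not NE.
(Free, Low): Country A can switch to Medium (4 → 6). Not NE.
(Free, Medium): Country A can switch to Medium (-1 → 6). Not NE.
(Free, High): Country A can switch to Medium (1 → 3). Not NE.
(Free, Embargo): Country A can switch to Low (-8 → -2). Not NE.
(Low, Free): Country A can switch to Free (-7 → -2). Not NE.
(Low, Low): Country A can switch to Free (-7 → 4). Not NE.
(Low, Medium): Country A can switch to Free (-2 → -1). Not NE.
(Low, High): Country A can switch to Free (-5 → 1). Not NE.
(Low, Embargo): Country A can switch to Medium (-2 → 1). Not NE.
(Medium, Free): Country B can switch to High (-1 → 8). Not NE.
(Medium, Low): Country B can switch to Free (-4 → -1). Not NE.
(High, High): Country A gets 7, best alternative 3; Country B gets 9, best alternative 7. No profitable deviation — NE.
(The remaining 7 profiles each have a profitable deviation by the same check.)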